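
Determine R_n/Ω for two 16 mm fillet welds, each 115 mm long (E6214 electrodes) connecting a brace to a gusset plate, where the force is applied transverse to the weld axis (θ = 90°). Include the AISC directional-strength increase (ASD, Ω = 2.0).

E62XX → F_EXX = 620 MPa.
t_e = 0.707 × 16 = 11.31 mm; A_we = 11.31 × 230 = 2602 mm².
Directional factor: 1.0 + 0.5 sin^1.5(90°) = 1.5.
F_nw = 0.6 × 620 × 1.5 = 558 MPa.
R_n/Ω = (558 × 2602) / 2.0 × 10⁻³ = 725.9 kN.

R_n/Ω ≈ 726 kN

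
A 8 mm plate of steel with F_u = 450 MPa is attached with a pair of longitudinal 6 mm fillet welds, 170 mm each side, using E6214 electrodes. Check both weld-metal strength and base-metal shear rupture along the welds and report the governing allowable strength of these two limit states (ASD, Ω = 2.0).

R_n/Ω ≈ 268 kN (weld metal governs)

E62XX → F_EXX = 620 MPa.
t_e = 0.707 × 6 = 4.242 mm; L = 340 mm.
Weld metal: R_n/Ω = (1/2.0) × 0.6 × 620 × 4.242 × 340 × 10⁻³ = 268.3 kN.
Base metal (shear rupture): R_n/Ω = (1/2.0) × 0.6 × 450 × 8 × 340 × 10⁻³ = 367.2 kN.
Governing: weld metal.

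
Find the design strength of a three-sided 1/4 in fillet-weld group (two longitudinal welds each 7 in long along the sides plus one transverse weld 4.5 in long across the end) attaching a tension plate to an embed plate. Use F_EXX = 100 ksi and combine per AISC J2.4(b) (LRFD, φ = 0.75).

t_e = 0.707 × 0.25 = 0.1767 in.
R_nwl = 0.6 × 100 × 0.1767 × 14 = 148.5 kips (longitudinal, 2 welds).
R_nwt = 0.6 × 100 × 0.1767 × 4.5 = 47.72 kips (transverse, base value).
(i) R_nwl + R_nwt = 196.2 kips; (ii) 0.85 R_nwl + 1.5 R_nwt = 197.8 kips.
R_n = max = 197.8 kips [governs: (ii)]; φR_n = 148.3 kips.

φR_n ≈ 148 kips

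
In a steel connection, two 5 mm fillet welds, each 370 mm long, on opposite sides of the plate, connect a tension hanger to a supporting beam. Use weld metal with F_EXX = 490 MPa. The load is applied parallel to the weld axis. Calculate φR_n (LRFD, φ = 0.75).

φR_n ≈ 577 kN

Effective throat t_e = 0.707 × 5 = 3.535 mm.
Total length L = 740 mm; A_we = 3.535 × 740 = 2616 mm².
F_nw = 0.6 F_EXX = 0.6 × 490 = 294 MPa.
φR_n = 0.75 × 294 × 2616 × 10⁻³ = 576.8 kN.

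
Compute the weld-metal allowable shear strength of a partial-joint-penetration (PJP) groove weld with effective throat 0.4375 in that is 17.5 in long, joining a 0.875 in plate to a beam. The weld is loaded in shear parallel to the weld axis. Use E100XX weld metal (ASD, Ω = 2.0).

R_n/Ω ≈ 230 kips

E100XX → F_EXX = 100 ksi.
Effective throat (given) t_e = 0.4375 in.
A_we = 0.4375 × 17.5 = 7.656 in².
F_nw = 0.6 F_EXX = 60 ksi.
R_n/Ω = (60 × 7.656) / 2.0 = 229.7 kips.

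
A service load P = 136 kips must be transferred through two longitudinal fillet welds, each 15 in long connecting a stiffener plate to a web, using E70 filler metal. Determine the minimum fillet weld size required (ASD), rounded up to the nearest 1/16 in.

w = 5/16 in

E70XX → F_EXX = 70 ksi.
Total weld length L = 30 in.
Required throat t_e = P × Ω / (0.6 F_EXX × L) = 136 × 2.0 / (0.6 × 70 × 30) = 0.2159 in.
Required leg w = t_e / 0.707 = 0.3053 in → use 5/16 in.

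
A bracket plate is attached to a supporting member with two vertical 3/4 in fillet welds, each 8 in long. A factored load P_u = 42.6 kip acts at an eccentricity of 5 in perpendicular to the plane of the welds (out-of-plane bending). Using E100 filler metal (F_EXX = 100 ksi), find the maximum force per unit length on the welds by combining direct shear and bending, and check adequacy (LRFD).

f_max ≈ 10.3 kip/in; adequate

L_w = 2 × 8 = 16 in; section modulus (unit throat) S = 2 × L²/6 = 21.33 in².
Direct shear f_v = P/L_w = 42.6/16 = 2.663 kip/in.
Moment M = P × e = 42.6 × 5 = 213 kip·in; bending f_b = M/S = 9.984 kip/in.
f_max = √(f_v² + f_b²) = √(2.663² + 9.984²) = 10.33 kip/in.
φr_n = 0.75 × 0.6 × 100 × (0.707 × 0.75) = 23.86 kip/in → adequate.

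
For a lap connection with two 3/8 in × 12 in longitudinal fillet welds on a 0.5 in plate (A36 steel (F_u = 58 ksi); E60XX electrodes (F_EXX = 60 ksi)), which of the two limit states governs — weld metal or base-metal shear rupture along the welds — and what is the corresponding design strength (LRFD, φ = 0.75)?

t_e = 0.707 × 0.375 = 0.2651 in; L = 24 in.
Weld metal: φR_n = 0.75 × 0.6 × 60 × 0.2651 × 24 = 171.8 kips.
Base metal (shear rupture): φR_n = 0.75 × 0.6 × 58 × 0.5 × 24 = 313.2 kips.
Governing: weld metal.

φR_n ≈ 172 kips (weld metal governs)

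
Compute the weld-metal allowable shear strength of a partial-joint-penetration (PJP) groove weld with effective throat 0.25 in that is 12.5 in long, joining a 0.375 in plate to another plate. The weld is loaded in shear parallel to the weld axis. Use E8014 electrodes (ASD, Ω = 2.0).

R_n/Ω ≈ 75 kip

E80XX → F_EXX = 80 ksi.
Effective throat (given) t_e = 0.25 in.
A_we = 0.25 × 12.5 = 3.125 in².
F_nw = 0.6 F_EXX = 48 ksi.
R_n/Ω = (48 × 3.125) / 2.0 = 75 kip.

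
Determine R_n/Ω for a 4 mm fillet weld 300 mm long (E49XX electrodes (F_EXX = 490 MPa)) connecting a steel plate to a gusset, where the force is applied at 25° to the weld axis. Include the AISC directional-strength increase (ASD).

R_n/Ω ≈ 142 kN

t_e = 0.707 × 4 = 2.828 mm; A_we = 2.828 × 300 = 848.4 mm².
Directional factor: 1.0 + 0.5 sin^1.5(25°) = 1.137.
F_nw = 0.6 × 490 × 1.137 = 334.4 MPa.
R_n/Ω = (334.4 × 848.4) / 2.0 × 10⁻³ = 141.8 kN.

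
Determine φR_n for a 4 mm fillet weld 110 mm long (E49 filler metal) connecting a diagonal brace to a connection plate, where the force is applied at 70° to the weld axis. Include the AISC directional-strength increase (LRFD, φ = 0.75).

E49XX → F_EXX = 490 MPa.
t_e = 0.707 × 4 = 2.828 mm; A_we = 2.828 × 110 = 311.1 mm².
Directional factor: 1.0 + 0.5 sin^1.5(70°) = 1.455.
F_nw = 0.6 × 490 × 1.455 = 427.9 MPa.
φR_n = 0.75 × 427.9 × 311.1 × 10⁻³ = 99.83 kN.

φR_n ≈ 99.8 kN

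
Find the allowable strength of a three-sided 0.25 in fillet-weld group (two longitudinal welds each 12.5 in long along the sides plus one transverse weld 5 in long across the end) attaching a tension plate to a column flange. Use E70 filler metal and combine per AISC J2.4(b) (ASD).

E70XX → F_EXX = 70 ksi.
t_e = 0.707 × 0.25 = 0.1767 in.
R_nwl = 0.6 × 70 × 0.1767 × 25 = 185.6 kips (longitudinal, 2 welds).
R_nwt = 0.6 × 70 × 0.1767 × 5 = 37.12 kips (transverse, base value).
(i) R_nwl + R_nwt = 222.7 kips; (ii) 0.85 R_nwl + 1.5 R_nwt = 213.4 kips.
R_n = max = 222.7 kips [governs: (i)]; R_n/Ω = 111.4 kips.

R_n/Ω ≈ 111 kips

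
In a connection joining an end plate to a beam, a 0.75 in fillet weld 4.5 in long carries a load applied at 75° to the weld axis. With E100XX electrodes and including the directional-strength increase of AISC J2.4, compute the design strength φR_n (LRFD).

φR_n ≈ 158 kip

E100XX → F_EXX = 100 ksi.
t_e = 0.707 × 0.75 = 0.5302 in; A_we = 0.5302 × 4.5 = 2.386 in².
Directional factor: 1.0 + 0.5 sin^1.5(75°) = 1.475.
F_nw = 0.6 × 100 × 1.475 = 88.48 ksi.
φR_n = 0.75 × 88.48 × 2.386 = 158.3 kip.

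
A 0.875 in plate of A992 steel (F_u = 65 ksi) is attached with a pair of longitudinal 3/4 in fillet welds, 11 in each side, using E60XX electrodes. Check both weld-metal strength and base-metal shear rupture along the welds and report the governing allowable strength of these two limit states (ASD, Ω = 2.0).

E60XX → F_EXX = 60 ksi.
t_e = 0.707 × 0.75 = 0.5302 in; L = 22 in.
Weld metal: R_n/Ω = (1/2.0) × 0.6 × 60 × 0.5302 × 22 = 210 kip.
Base metal (shear rupture): R_n/Ω = (1/2.0) × 0.6 × 65 × 0.875 × 22 = 375.4 kip.
Governing: weld metal.

R_n/Ω ≈ 210 kip (weld metal governs)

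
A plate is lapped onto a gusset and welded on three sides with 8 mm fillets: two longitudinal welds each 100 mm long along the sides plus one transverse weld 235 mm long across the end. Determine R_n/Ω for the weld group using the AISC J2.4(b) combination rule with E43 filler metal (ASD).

E43XX → F_EXX = 430 MPa.
t_e = 0.707 × 8 = 5.656 mm.
R_nwl = 0.6 × 430 × 5.656 × 200 × 10⁻³ = 291.8 kN (longitudinal, 2 welds).
R_nwt = 0.6 × 430 × 5.656 × 235 × 10⁻³ = 342.9 kN (transverse, base value).
(i) R_nwl + R_nwt = 634.8 kN; (ii) 0.85 R_nwl + 1.5 R_nwt = 762.5 kN.
R_n = max = 762.5 kN [governs: (ii)]; R_n/Ω = 381.2 kN.

R_n/Ω ≈ 381 kN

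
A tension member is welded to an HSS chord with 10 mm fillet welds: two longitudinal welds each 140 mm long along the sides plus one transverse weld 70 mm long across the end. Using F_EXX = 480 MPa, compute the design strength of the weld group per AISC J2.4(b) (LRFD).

φR_n ≈ 534 kN

t_e = 0.707 × 10 = 7.07 mm.
R_nwl = 0.6 × 480 × 7.07 × 280 × 10⁻³ = 570.1 kN (longitudinal, 2 welds).
R_nwt = 0.6 × 480 × 7.07 × 70 × 10⁻³ = 142.5 kN (transverse, base value).
(i) R_nwl + R_nwt = 712.7 kN; (ii) 0.85 R_nwl + 1.5 R_nwt = 698.4 kN.
R_n = max = 712.7 kN [governs: (i)]; φR_n = 534.5 kN.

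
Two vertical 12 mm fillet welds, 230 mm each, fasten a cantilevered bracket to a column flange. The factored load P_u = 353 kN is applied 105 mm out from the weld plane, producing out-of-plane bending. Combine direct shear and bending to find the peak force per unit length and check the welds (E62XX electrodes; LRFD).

f_max ≈ 2240 N/mm; adequate

E62XX → F_EXX = 620 MPa.
L_w = 2 × 230 = 460 mm; section modulus (unit throat) S = 2 × L²/6 = 17630 mm².
Direct shear f_v = P/L_w = 353×10³/460 = 767.4 N/mm.
Moment M = P × e = 353×10³ × 105 = 37065000 N·mm; bending f_b = M/S = 2102 N/mm.
f_max = √(f_v² + f_b²) = √(767.4² + 2102²) = 2238 N/mm.
φr_n = 0.75 × 0.6 × 620 × (0.707 × 12) = 2367 N/mm → adequate.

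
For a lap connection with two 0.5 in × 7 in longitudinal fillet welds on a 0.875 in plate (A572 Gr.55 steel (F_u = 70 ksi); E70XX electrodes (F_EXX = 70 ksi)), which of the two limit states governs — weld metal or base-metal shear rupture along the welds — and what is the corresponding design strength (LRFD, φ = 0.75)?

φR_n ≈ 156 kips (weld metal governs)

t_e = 0.707 × 0.5 = 0.3535 in; L = 14 in.
Weld metal: φR_n = 0.75 × 0.6 × 70 × 0.3535 × 14 = 155.9 kips.
Base metal (shear rupture): φR_n = 0.75 × 0.6 × 70 × 0.875 × 14 = 385.9 kips.
Governing: weld metal.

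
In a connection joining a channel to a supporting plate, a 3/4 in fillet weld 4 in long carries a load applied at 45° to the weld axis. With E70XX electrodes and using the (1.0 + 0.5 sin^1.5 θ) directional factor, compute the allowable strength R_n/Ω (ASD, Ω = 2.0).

E70XX → F_EXX = 70 ksi.
t_e = 0.707 × 0.75 = 0.5302 in; A_we = 0.5302 × 4 = 2.121 in².
Directional factor: 1.0 + 0.5 sin^1.5(45°) = 1.297.
F_nw = 0.6 × 70 × 1.297 = 54.49 ksi.
R_n/Ω = (54.49 × 2.121) / 2.0 = 57.78 kip.

R_n/Ω ≈ 57.8 kip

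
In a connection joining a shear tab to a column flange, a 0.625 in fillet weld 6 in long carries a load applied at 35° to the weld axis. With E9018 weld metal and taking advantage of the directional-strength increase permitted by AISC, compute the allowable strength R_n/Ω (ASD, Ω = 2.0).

E90XX → F_EXX = 90 ksi.
t_e = 0.707 × 0.625 = 0.4419 in; A_we = 0.4419 × 6 = 2.651 in².
Directional factor: 1.0 + 0.5 sin^1.5(35°) = 1.217.
F_nw = 0.6 × 90 × 1.217 = 65.73 ksi.
R_n/Ω = (65.73 × 2.651) / 2.0 = 87.13 kips.

R_n/Ω ≈ 87.1 kips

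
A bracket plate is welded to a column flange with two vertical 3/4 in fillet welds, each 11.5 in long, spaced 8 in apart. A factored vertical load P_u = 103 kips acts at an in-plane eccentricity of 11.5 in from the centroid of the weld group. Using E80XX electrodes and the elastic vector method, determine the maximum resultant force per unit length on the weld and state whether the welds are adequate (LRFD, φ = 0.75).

f_max ≈ 16.3 kip/in; adequate

E80XX → F_EXX = 80 ksi.
Total weld length L_w = 23 in. Treat welds as unit-width lines.
Polar moment about centroid: J = 2[d³/12 + d(b/2)²] = 2[11.5³/12 + 11.5×4²] = 621.5 in³.
Direct shear f_v = P/L_w = 103 / 23 = 4.478 kip/in (vertical).
Torsion M = P·e = 103 × 11.5 = 1184.5 kip·in.
Critical point at (x, y) = (4, 5.75) from centroid. f_tx = M·y/J = 10.96 kip/in; f_ty = M·x/J = 7.624 kip/in.
Resultant f_max = √[f_tx² + (f_v + f_ty)²] = √[10.96² + (4.478 + 7.624)²] = 16.33 kip/in.
Capacity per unit length: φr_n = 0.75 × 0.6 × 80 × (0.707 × 0.75) = 19.09 kip/in.
16.33 ≤ 19.09 → adequate.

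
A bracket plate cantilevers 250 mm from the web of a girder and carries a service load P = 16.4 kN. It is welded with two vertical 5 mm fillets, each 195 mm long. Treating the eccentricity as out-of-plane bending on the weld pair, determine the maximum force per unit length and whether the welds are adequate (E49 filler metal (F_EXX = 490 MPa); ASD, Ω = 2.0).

L_w = 2 × 195 = 390 mm; section modulus (unit throat) S = 2 × L²/6 = 12680 mm².
Direct shear f_v = P/L_w = 16.4×10³/390 = 42.05 N/mm.
Moment M = P × e = 16.4×10³ × 250 = 4100000 N·mm; bending f_b = M/S = 323.5 N/mm.
f_max = √(f_v² + f_b²) = √(42.05² + 323.5²) = 326.2 N/mm.
r_n/Ω = (1/2.0) × 0.6 × 490 × (0.707 × 5) = 519.6 N/mm → adequate.

f_max ≈ 326 N/mm; adequate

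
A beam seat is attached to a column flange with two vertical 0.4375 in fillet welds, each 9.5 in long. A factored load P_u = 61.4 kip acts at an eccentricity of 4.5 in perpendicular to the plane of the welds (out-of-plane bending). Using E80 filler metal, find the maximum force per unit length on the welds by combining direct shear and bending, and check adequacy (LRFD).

E80XX → F_EXX = 80 ksi.
L_w = 2 × 9.5 = 19 in; section modulus (unit throat) S = 2 × L²/6 = 30.08 in².
Direct shear f_v = P/L_w = 61.4/19 = 3.232 kip/in.
Moment M = P × e = 61.4 × 4.5 = 276.3 kip·in; bending f_b = M/S = 9.184 kip/in.
f_max = √(f_v² + f_b²) = √(3.232² + 9.184²) = 9.736 kip/in.
φr_n = 0.75 × 0.6 × 80 × (0.707 × 0.4375) = 11.14 kip/in → adequate.

f_max ≈ 9.74 kip/in; adequate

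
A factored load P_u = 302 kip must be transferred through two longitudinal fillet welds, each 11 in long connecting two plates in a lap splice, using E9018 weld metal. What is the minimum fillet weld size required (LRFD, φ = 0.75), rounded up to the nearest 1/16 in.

w = 1/2 in

E90XX → F_EXX = 90 ksi.
Total weld length L = 22 in.
Required throat t_e = P_u / (φ × 0.6 F_EXX × L) = 302 / (0.75 × 0.6 × 90 × 22) = 0.3389 in.
Required leg w = t_e / 0.707 = 0.4794 in → use 1/2 in.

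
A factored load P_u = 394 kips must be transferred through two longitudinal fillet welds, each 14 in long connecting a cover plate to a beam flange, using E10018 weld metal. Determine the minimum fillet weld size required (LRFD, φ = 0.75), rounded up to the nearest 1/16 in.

w = 1/2 in

E100XX → F_EXX = 100 ksi.
Total weld length L = 28 in.
Required throat t_e = P_u / (φ × 0.6 F_EXX × L) = 394 / (0.75 × 0.6 × 100 × 28) = 0.3127 in.
Required leg w = t_e / 0.707 = 0.4423 in → use 1/2 in.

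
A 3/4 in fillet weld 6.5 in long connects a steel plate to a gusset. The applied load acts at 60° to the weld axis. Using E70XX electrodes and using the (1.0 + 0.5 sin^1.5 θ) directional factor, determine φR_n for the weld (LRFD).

φR_n ≈ 152 kips

E70XX → F_EXX = 70 ksi.
t_e = 0.707 × 0.75 = 0.5302 in; A_we = 0.5302 × 6.5 = 3.447 in².
Directional factor: 1.0 + 0.5 sin^1.5(60°) = 1.403.
F_nw = 0.6 × 70 × 1.403 = 58.92 ksi.
φR_n = 0.75 × 58.92 × 3.447 = 152.3 kips.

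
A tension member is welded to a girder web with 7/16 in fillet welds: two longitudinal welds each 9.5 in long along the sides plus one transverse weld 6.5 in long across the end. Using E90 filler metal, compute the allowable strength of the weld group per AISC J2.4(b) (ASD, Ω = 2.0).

E90XX → F_EXX = 90 ksi.
t_e = 0.707 × 0.4375 = 0.3093 in.
R_nwl = 0.6 × 90 × 0.3093 × 19 = 317.4 kips (longitudinal, 2 welds).
R_nwt = 0.6 × 90 × 0.3093 × 6.5 = 108.6 kips (transverse, base value).
(i) R_nwl + R_nwt = 425.9 kips; (ii) 0.85 R_nwl + 1.5 R_nwt = 432.6 kips.
R_n = max = 432.6 kips [governs: (ii)]; R_n/Ω = 216.3 kips.

R_n/Ω ≈ 216 kips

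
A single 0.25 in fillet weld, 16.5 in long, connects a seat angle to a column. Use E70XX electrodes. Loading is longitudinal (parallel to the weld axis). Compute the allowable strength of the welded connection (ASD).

R_n/Ω ≈ 61.2 kip

E70XX → F_EXX = 70 ksi.
Effective throat t_e = 0.707 × 0.25 = 0.1767 in.
Total length L = 16.5 in; A_we = 0.1767 × 16.5 = 2.916 in².
F_nw = 0.6 F_EXX = 0.6 × 70 = 42 ksi.
R_n = 42 × 2.916 = 122.5 kip; R_n/Ω = 122.5/2.0 = 61.24 kip.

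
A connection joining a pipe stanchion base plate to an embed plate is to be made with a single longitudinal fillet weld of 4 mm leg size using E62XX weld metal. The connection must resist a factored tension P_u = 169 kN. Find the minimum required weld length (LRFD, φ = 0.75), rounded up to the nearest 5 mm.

E62XX → F_EXX = 620 MPa.
Throat t_e = 0.707 × 4 = 2.828 mm.
φr_n = 0.75 × 0.6 × 620 × 2.828 × 10⁻³ = 0.789 kN/mm.
L_req = P_u / φr_n = 169 / 0.789 = 214.2 mm total.
Round up → use L = 215 mm.

L = 215 mm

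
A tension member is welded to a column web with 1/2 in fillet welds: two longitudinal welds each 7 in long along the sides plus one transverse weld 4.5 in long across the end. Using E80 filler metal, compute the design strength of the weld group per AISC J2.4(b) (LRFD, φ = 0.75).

φR_n ≈ 237 kips

E80XX → F_EXX = 80 ksi.
t_e = 0.707 × 0.5 = 0.3535 in.
R_nwl = 0.6 × 80 × 0.3535 × 14 = 237.6 kips (longitudinal, 2 welds).
R_nwt = 0.6 × 80 × 0.3535 × 4.5 = 76.36 kips (transverse, base value).
(i) R_nwl + R_nwt = 313.9 kips; (ii) 0.85 R_nwl + 1.5 R_nwt = 316.5 kips.
R_n = max = 316.5 kips [governs: (ii)]; φR_n = 237.3 kips.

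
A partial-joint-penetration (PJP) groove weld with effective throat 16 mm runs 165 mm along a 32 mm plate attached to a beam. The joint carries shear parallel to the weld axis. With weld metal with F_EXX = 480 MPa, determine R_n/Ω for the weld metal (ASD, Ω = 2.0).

Effective throat (given) t_e = 16 mm.
A_we = 16 × 165 = 2640 mm².
F_nw = 0.6 F_EXX = 288 MPa.
R_n/Ω = (288 × 2640) / 2.0 × 10⁻³ = 380.2 kN.

R_n/Ω ≈ 380 kN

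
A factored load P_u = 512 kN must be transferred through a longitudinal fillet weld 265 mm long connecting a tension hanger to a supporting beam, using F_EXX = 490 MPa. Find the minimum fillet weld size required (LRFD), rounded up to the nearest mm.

w = 13 mm

Total weld length L = 265 mm.
Required throat t_e = P_u / (φ × 0.6 F_EXX × L) = 512 / (0.75 × 0.6 × 490 × 265 × 10⁻³) = 8.762 mm.
Required leg w = t_e / 0.707 = 12.39 mm → use 13 mm.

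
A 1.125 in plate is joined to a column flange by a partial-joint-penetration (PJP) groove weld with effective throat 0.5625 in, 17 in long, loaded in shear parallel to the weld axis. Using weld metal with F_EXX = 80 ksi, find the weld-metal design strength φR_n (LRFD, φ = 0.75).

φR_n ≈ 344 kip

Effective throat (given) t_e = 0.5625 in.
A_we = 0.5625 × 17 = 9.562 in².
F_nw = 0.6 F_EXX = 48 ksi.
φR_n = 0.75 × 48 × 9.562 = 344.2 kip.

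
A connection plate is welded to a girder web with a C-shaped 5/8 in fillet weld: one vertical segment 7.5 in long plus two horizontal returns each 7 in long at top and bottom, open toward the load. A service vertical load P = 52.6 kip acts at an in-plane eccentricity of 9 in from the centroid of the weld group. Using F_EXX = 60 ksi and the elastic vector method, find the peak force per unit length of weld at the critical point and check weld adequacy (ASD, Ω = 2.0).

f_max ≈ 10.2 kip/in; NOT adequate

Total weld length L_w = 21.5 in. Treat welds as unit-width lines.
Centroid: x̄ = 2×7×3.5 / 21.5 = 2.279 in from the vertical weld.
Polar moment about centroid: J = I_x + I_y = [7.5³/12 + 2×7×3.75²] + [7.5×2.279² + 2(7³/12 + 7×1.221²)] = 349 in³.
Direct shear f_v = P/L_w = 52.6 / 21.5 = 2.447 kip/in (vertical).
Torsion M = P·e = 52.6 × 9 = 473.4 kip·in.
Critical point at (x, y) = (4.721, 3.75) from centroid. f_tx = M·y/J = 5.086 kip/in; f_ty = M·x/J = 6.403 kip/in.
Resultant f_max = √[f_tx² + (f_v + f_ty)²] = √[5.086² + (2.447 + 6.403)²] = 10.21 kip/in.
Capacity per unit length: r_n/Ω = (1/2.0) × 0.6 × 60 × (0.707 × 0.625) = 7.954 kip/in.
10.21 > 7.954 → NOT adequate.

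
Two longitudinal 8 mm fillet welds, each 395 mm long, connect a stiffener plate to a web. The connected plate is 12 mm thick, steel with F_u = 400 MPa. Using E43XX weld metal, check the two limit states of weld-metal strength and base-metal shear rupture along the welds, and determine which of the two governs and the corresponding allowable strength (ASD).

E43XX → F_EXX = 430 MPa.
t_e = 0.707 × 8 = 5.656 mm; L = 790 mm.
Weld metal: R_n/Ω = (1/2.0) × 0.6 × 430 × 5.656 × 790 × 10⁻³ = 576.4 kN.
Base metal (shear rupture): R_n/Ω = (1/2.0) × 0.6 × 400 × 12 × 790 × 10⁻³ = 1138 kN.
Governing: weld metal.

R_n/Ω ≈ 576 kN (weld metal governs)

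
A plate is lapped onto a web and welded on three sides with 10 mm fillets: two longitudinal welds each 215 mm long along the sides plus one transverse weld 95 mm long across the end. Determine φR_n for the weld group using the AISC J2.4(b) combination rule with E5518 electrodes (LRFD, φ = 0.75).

φR_n ≈ 919 kN

E55XX → F_EXX = 550 MPa.
t_e = 0.707 × 10 = 7.07 mm.
R_nwl = 0.6 × 550 × 7.07 × 430 × 10⁻³ = 1003 kN (longitudinal, 2 welds).
R_nwt = 0.6 × 550 × 7.07 × 95 × 10⁻³ = 221.6 kN (transverse, base value).
(i) R_nwl + R_nwt = 1225 kN; (ii) 0.85 R_nwl + 1.5 R_nwt = 1185 kN.
R_n = max = 1225 kN [governs: (i)]; φR_n = 918.7 kN.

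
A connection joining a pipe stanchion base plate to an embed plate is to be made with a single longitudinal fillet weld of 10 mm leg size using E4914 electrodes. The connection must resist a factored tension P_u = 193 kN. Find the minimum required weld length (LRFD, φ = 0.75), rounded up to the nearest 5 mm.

L = 125 mm

E49XX → F_EXX = 490 MPa.
Throat t_e = 0.707 × 10 = 7.07 mm.
φr_n = 0.75 × 0.6 × 490 × 7.07 × 10⁻³ = 1.559 kN/mm.
L_req = P_u / φr_n = 193 / 1.559 = 123.8 mm total.
Round up → use L = 125 mm.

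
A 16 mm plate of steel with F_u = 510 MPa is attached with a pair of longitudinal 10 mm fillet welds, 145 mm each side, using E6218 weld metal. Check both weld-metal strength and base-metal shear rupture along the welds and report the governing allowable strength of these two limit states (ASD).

E62XX → F_EXX = 620 MPa.
t_e = 0.707 × 10 = 7.07 mm; L = 290 mm.
Weld metal: R_n/Ω = (1/2.0) × 0.6 × 620 × 7.07 × 290 × 10⁻³ = 381.4 kN.
Base metal (shear rupture): R_n/Ω = (1/2.0) × 0.6 × 510 × 16 × 290 × 10⁻³ = 709.9 kN.
Governing: weld metal.

R_n/Ω ≈ 381 kN (weld metal governs)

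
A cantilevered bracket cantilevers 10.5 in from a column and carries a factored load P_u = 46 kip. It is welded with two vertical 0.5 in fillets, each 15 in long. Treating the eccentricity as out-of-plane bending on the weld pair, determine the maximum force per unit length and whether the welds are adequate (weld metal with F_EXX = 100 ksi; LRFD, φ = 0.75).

L_w = 2 × 15 = 30 in; section modulus (unit throat) S = 2 × L²/6 = 75 in².
Direct shear f_v = P/L_w = 46/30 = 1.533 kip/in.
Moment M = P × e = 46 × 10.5 = 483 kip·in; bending f_b = M/S = 6.44 kip/in.
f_max = √(f_v² + f_b²) = √(1.533² + 6.44²) = 6.62 kip/in.
φr_n = 0.75 × 0.6 × 100 × (0.707 × 0.5) = 15.91 kip/in → adequate.

f_max ≈ 6.62 kip/in; adequate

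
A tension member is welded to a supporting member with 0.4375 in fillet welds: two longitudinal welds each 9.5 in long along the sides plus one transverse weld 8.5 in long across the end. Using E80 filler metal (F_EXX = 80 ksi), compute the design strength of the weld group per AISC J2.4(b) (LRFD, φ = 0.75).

φR_n ≈ 322 kips

t_e = 0.707 × 0.4375 = 0.3093 in.
R_nwl = 0.6 × 80 × 0.3093 × 19 = 282.1 kips (longitudinal, 2 welds).
R_nwt = 0.6 × 80 × 0.3093 × 8.5 = 126.2 kips (transverse, base value).
(i) R_nwl + R_nwt = 408.3 kips; (ii) 0.85 R_nwl + 1.5 R_nwt = 429.1 kips.
R_n = max = 429.1 kips [governs: (ii)]; φR_n = 321.8 kips.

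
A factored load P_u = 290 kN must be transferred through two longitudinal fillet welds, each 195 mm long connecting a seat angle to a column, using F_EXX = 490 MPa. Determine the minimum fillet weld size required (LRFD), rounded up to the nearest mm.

w = 5 mm

Total weld length L = 390 mm.
Required throat t_e = P_u / (φ × 0.6 F_EXX × L) = 290 / (0.75 × 0.6 × 490 × 390 × 10⁻³) = 3.372 mm.
Required leg w = t_e / 0.707 = 4.77 mm → use 5 mm.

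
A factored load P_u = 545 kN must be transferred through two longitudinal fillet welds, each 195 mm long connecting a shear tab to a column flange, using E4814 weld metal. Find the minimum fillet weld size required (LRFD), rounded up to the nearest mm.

E48XX → F_EXX = 480 MPa.
Total weld length L = 390 mm.
Required throat t_e = P_u / (φ × 0.6 F_EXX × L) = 545 / (0.75 × 0.6 × 480 × 390 × 10⁻³) = 6.47 mm.
Required leg w = t_e / 0.707 = 9.151 mm → use 10 mm.

w = 10 mm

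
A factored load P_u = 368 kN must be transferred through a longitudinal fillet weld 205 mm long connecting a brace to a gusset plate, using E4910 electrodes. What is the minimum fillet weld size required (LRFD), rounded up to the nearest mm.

E49XX → F_EXX = 490 MPa.
Total weld length L = 205 mm.
Required throat t_e = P_u / (φ × 0.6 F_EXX × L) = 368 / (0.75 × 0.6 × 490 × 205 × 10⁻³) = 8.141 mm.
Required leg w = t_e / 0.707 = 11.52 mm → use 12 mm.

w = 12 mm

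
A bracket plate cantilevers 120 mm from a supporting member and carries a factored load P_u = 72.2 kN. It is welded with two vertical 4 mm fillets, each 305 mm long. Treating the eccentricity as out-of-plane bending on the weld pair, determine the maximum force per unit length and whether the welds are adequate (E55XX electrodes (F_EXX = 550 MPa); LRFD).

f_max ≈ 303 N/mm; adequate

L_w = 2 × 305 = 610 mm; section modulus (unit throat) S = 2 × L²/6 = 31010 mm².
Direct shear f_v = P/L_w = 72.2×10³/610 = 118.4 N/mm.
Moment M = P × e = 72.2×10³ × 120 = 8664000 N·mm; bending f_b = M/S = 279.4 N/mm.
f_max = √(f_v² + f_b²) = √(118.4² + 279.4²) = 303.4 N/mm.
φr_n = 0.75 × 0.6 × 550 × (0.707 × 4) = 699.9 N/mm → adequate.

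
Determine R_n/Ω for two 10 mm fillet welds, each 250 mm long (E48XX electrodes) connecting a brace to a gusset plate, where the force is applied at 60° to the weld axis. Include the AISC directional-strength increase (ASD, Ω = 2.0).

E48XX → F_EXX = 480 MPa.
t_e = 0.707 × 10 = 7.07 mm; A_we = 7.07 × 500 = 3535 mm².
Directional factor: 1.0 + 0.5 sin^1.5(60°) = 1.403.
F_nw = 0.6 × 480 × 1.403 = 404.1 MPa.
R_n/Ω = (404.1 × 3535) / 2.0 × 10⁻³ = 714.2 kN.

R_n/Ω ≈ 714 kN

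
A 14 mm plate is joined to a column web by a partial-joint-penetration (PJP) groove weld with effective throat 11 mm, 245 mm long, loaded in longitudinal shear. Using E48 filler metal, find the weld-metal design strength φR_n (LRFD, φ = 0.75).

E48XX → F_EXX = 480 MPa.
Effective throat (given) t_e = 11 mm.
A_we = 11 × 245 = 2695 mm².
F_nw = 0.6 F_EXX = 288 MPa.
φR_n = 0.75 × 288 × 2695 × 10⁻³ = 582.1 kN.

φR_n ≈ 582 kN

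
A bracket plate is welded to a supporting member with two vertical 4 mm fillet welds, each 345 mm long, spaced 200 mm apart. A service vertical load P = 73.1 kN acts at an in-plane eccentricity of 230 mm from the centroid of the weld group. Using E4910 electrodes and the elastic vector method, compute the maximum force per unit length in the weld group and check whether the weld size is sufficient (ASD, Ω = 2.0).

f_max ≈ 311 N/mm; adequate

E49XX → F_EXX = 490 MPa.
Total weld length L_w = 690 mm. Treat welds as unit-width lines.
Polar moment about centroid: J = 2[d³/12 + d(b/2)²] = 2[345³/12 + 345×100²] = 13740000 mm³.
Direct shear f_v = P/L_w = 73.1×10³ / 690 = 105.9 N/mm (vertical).
Torsion M = P·e = 73.1×10³ × 230 = 16813000 N·mm.
Critical point at (x, y) = (100, 172.5) from centroid. f_tx = M·y/J = 211 N/mm; f_ty = M·x/J = 122.3 N/mm.
Resultant f_max = √[f_tx² + (f_v + f_ty)²] = √[211² + (105.9 + 122.3)²] = 310.9 N/mm.
Capacity per unit length: r_n/Ω = (1/2.0) × 0.6 × 490 × (0.707 × 4) = 415.7 N/mm.
310.9 ≤ 415.7 → adequate.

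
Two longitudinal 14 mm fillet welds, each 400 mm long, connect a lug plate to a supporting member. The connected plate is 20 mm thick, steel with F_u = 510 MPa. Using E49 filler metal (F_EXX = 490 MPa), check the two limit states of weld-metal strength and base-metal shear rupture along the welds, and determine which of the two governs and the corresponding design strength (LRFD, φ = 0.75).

t_e = 0.707 × 14 = 9.898 mm; L = 800 mm.
Weld metal: φR_n = 0.75 × 0.6 × 490 × 9.898 × 800 × 10⁻³ = 1746 kN.
Base metal (shear rupture): φR_n = 0.75 × 0.6 × 510 × 20 × 800 × 10⁻³ = 3672 kN.
Governing: weld metal.

φR_n ≈ 1750 kN (weld metal governs)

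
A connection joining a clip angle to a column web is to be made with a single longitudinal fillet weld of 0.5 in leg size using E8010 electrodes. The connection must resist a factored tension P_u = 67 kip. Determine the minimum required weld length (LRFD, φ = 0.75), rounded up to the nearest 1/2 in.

L = 5.5 in

E80XX → F_EXX = 80 ksi.
Throat t_e = 0.707 × 0.5 = 0.3535 in.
φr_n = 0.75 × 0.6 × 80 × 0.3535 = 12.73 kip/in.
L_req = P_u / φr_n = 67 / 12.73 = 5.265 in total.
Round up → use L = 5.5 in.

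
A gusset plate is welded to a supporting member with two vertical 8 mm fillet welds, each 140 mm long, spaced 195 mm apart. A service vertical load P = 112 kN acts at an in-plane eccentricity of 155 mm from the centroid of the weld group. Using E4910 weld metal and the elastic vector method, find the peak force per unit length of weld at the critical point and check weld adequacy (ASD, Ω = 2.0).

f_max ≈ 1020 N/mm; NOT adequate

E49XX → F_EXX = 490 MPa.
Total weld length L_w = 280 mm. Treat welds as unit-width lines.
Polar moment about centroid: J = 2[d³/12 + d(b/2)²] = 2[140³/12 + 140×97.5²] = 3119000 mm³.
Direct shear f_v = P/L_w = 112×10³ / 280 = 400 N/mm (vertical).
Torsion M = P·e = 112×10³ × 155 = 17360000 N·mm.
Critical point at (x, y) = (97.5, 70) from centroid. f_tx = M·y/J = 389.6 N/mm; f_ty = M·x/J = 542.7 N/mm.
Resultant f_max = √[f_tx² + (f_v + f_ty)²] = √[389.6² + (400 + 542.7)²] = 1020 N/mm.
Capacity per unit length: r_n/Ω = (1/2.0) × 0.6 × 490 × (0.707 × 8) = 831.4 N/mm.
1020 > 831.4 → NOT adequate.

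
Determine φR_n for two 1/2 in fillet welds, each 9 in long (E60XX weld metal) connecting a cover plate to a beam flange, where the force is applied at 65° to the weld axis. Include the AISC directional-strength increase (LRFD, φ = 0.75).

E60XX → F_EXX = 60 ksi.
t_e = 0.707 × 0.5 = 0.3535 in; A_we = 0.3535 × 18 = 6.363 in².
Directional factor: 1.0 + 0.5 sin^1.5(65°) = 1.431.
F_nw = 0.6 × 60 × 1.431 = 51.53 ksi.
φR_n = 0.75 × 51.53 × 6.363 = 245.9 kips.

φR_n ≈ 246 kips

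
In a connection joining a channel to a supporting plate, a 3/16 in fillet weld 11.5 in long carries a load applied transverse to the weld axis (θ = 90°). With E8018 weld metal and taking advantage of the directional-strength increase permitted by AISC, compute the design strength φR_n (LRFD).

E80XX → F_EXX = 80 ksi.
t_e = 0.707 × 0.1875 = 0.1326 in; A_we = 0.1326 × 11.5 = 1.524 in².
Directional factor: 1.0 + 0.5 sin^1.5(90°) = 1.5.
F_nw = 0.6 × 80 × 1.5 = 72 ksi.
φR_n = 0.75 × 72 × 1.524 = 82.32 kips.

φR_n ≈ 82.3 kips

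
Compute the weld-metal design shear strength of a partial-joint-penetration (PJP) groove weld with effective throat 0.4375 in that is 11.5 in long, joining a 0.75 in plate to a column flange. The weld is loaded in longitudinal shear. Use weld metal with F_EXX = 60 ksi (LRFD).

Effective throat (given) t_e = 0.4375 in.
A_we = 0.4375 × 11.5 = 5.031 in².
F_nw = 0.6 F_EXX = 36 ksi.
φR_n = 0.75 × 36 × 5.031 = 135.8 kip.

φR_n ≈ 136 kip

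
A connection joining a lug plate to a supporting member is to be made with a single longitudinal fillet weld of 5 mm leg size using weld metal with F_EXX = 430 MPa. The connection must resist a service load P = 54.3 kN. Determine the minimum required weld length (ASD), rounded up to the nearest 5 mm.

Throat t_e = 0.707 × 5 = 3.535 mm.
r_n/Ω = (0.6 × 430 × 3.535) / 2.0 = 456 N/mm = 0.456 kN/mm.
L_req = P / (r_n/Ω) = 54.3 / 0.456 = 119.1 mm total.
Round up → use L = 120 mm.

L = 120 mm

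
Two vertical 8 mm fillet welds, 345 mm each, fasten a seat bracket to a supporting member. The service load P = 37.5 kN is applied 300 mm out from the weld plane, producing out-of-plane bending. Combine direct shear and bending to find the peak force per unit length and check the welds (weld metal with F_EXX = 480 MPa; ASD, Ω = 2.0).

f_max ≈ 289 N/mm; adequate

L_w = 2 × 345 = 690 mm; section modulus (unit throat) S = 2 × L²/6 = 39680 mm².
Direct shear f_v = P/L_w = 37.5×10³/690 = 54.35 N/mm.
Moment M = P × e = 37.5×10³ × 300 = 11250000 N·mm; bending f_b = M/S = 283.6 N/mm.
f_max = √(f_v² + f_b²) = √(54.35² + 283.6²) = 288.7 N/mm.
r_n/Ω = (1/2.0) × 0.6 × 480 × (0.707 × 8) = 814.5 N/mm → adequate.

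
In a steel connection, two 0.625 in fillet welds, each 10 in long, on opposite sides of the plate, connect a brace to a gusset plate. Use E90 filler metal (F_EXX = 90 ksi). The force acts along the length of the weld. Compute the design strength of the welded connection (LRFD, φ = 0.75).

Effective throat t_e = 0.707 × 0.625 = 0.4419 in.
Total length L = 20 in; A_we = 0.4419 × 20 = 8.837 in².
F_nw = 0.6 F_EXX = 0.6 × 90 = 54 ksi.
φR_n = 0.75 × 54 × 8.837 = 357.9 kip.

φR_n ≈ 358 kip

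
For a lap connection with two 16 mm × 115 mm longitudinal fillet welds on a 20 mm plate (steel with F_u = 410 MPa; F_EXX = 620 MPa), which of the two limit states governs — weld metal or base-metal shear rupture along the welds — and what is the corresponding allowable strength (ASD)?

t_e = 0.707 × 16 = 11.31 mm; L = 230 mm.
Weld metal: R_n/Ω = (1/2.0) × 0.6 × 620 × 11.31 × 230 × 10⁻³ = 483.9 kN.
Base metal (shear rupture): R_n/Ω = (1/2.0) × 0.6 × 410 × 20 × 230 × 10⁻³ = 565.8 kN.
Governing: weld metal.

R_n/Ω ≈ 484 kN (weld metal governs)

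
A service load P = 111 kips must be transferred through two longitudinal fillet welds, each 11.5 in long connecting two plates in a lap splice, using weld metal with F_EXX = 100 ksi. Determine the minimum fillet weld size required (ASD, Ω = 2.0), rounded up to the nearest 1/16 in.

w = 1/4 in

Total weld length L = 23 in.
Required throat t_e = P × Ω / (0.6 F_EXX × L) = 111 × 2.0 / (0.6 × 100 × 23) = 0.1609 in.
Required leg w = t_e / 0.707 = 0.2275 in → use 1/4 in.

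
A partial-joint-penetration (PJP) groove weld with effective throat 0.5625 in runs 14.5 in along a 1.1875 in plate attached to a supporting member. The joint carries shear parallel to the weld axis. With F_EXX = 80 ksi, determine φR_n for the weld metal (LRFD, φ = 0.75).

Effective throat (given) t_e = 0.5625 in.
A_we = 0.5625 × 14.5 = 8.156 in².
F_nw = 0.6 F_EXX = 48 ksi.
φR_n = 0.75 × 48 × 8.156 = 293.6 kip.

φR_n ≈ 294 kip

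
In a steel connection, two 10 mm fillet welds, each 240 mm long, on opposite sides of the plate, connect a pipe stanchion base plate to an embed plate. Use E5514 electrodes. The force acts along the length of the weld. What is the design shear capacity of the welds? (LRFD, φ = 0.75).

φR_n ≈ 840 kN

E55XX → F_EXX = 550 MPa.
Effective throat t_e = 0.707 × 10 = 7.07 mm.
Total length L = 480 mm; A_we = 7.07 × 480 = 3394 mm².
F_nw = 0.6 F_EXX = 0.6 × 550 = 330 MPa.
φR_n = 0.75 × 330 × 3394 × 10⁻³ = 839.9 kN.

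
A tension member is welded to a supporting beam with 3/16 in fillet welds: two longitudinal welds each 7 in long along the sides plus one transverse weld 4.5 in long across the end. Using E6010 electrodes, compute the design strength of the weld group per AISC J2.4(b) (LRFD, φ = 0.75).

E60XX → F_EXX = 60 ksi.
t_e = 0.707 × 0.1875 = 0.1326 in.
R_nwl = 0.6 × 60 × 0.1326 × 14 = 66.81 kips (longitudinal, 2 welds).
R_nwt = 0.6 × 60 × 0.1326 × 4.5 = 21.48 kips (transverse, base value).
(i) R_nwl + R_nwt = 88.29 kips; (ii) 0.85 R_nwl + 1.5 R_nwt = 89 kips.
R_n = max = 89 kips [governs: (ii)]; φR_n = 66.75 kips.

φR_n ≈ 66.8 kips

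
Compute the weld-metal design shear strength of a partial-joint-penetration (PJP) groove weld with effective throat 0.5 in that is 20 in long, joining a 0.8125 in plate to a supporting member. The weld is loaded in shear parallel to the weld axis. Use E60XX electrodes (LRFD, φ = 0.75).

E60XX → F_EXX = 60 ksi.
Effective throat (given) t_e = 0.5 in.
A_we = 0.5 × 20 = 10 in².
F_nw = 0.6 F_EXX = 36 ksi.
φR_n = 0.75 × 36 × 10 = 270 kip.

φR_n ≈ 270 kip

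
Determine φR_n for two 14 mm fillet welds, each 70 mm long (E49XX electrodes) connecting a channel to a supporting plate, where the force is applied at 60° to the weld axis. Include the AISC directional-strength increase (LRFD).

E49XX → F_EXX = 490 MPa.
t_e = 0.707 × 14 = 9.898 mm; A_we = 9.898 × 140 = 1386 mm².
Directional factor: 1.0 + 0.5 sin^1.5(60°) = 1.403.
F_nw = 0.6 × 490 × 1.403 = 412.5 MPa.
φR_n = 0.75 × 412.5 × 1386 × 10⁻³ = 428.7 kN.

φR_n ≈ 429 kN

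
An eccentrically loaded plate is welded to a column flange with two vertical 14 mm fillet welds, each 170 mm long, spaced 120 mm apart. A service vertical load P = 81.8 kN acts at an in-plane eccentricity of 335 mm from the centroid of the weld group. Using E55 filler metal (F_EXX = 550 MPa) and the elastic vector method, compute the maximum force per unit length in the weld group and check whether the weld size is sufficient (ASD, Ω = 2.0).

Total weld length L_w = 340 mm. Treat welds as unit-width lines.
Polar moment about centroid: J = 2[d³/12 + d(b/2)²] = 2[170³/12 + 170×60²] = 2043000 mm³.
Direct shear f_v = P/L_w = 81.8×10³ / 340 = 240.6 N/mm (vertical).
Torsion M = P·e = 81.8×10³ × 335 = 27403000 N·mm.
Critical point at (x, y) = (60, 85) from centroid. f_tx = M·y/J = 1140 N/mm; f_ty = M·x/J = 804.9 N/mm.
Resultant f_max = √[f_tx² + (f_v + f_ty)²] = √[1140² + (240.6 + 804.9)²] = 1547 N/mm.
Capacity per unit length: r_n/Ω = (1/2.0) × 0.6 × 550 × (0.707 × 14) = 1633 N/mm.
1547 ≤ 1633 → adequate.

f_max ≈ 1550 N/mm; adequate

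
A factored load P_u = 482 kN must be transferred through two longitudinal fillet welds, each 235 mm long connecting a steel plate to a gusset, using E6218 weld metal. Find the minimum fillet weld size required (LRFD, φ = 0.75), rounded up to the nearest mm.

E62XX → F_EXX = 620 MPa.
Total weld length L = 470 mm.
Required throat t_e = P_u / (φ × 0.6 F_EXX × L) = 482 / (0.75 × 0.6 × 620 × 470 × 10⁻³) = 3.676 mm.
Required leg w = t_e / 0.707 = 5.199 mm → use 6 mm.

w = 6 mm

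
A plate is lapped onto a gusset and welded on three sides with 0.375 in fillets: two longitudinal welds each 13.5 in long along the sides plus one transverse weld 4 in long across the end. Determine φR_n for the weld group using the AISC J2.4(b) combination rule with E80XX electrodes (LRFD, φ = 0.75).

φR_n ≈ 296 kip

E80XX → F_EXX = 80 ksi.
t_e = 0.707 × 0.375 = 0.2651 in.
R_nwl = 0.6 × 80 × 0.2651 × 27 = 343.6 kip (longitudinal, 2 welds).
R_nwt = 0.6 × 80 × 0.2651 × 4 = 50.9 kip (transverse, base value).
(i) R_nwl + R_nwt = 394.5 kip; (ii) 0.85 R_nwl + 1.5 R_nwt = 368.4 kip.
R_n = max = 394.5 kip [governs: (i)]; φR_n = 295.9 kip.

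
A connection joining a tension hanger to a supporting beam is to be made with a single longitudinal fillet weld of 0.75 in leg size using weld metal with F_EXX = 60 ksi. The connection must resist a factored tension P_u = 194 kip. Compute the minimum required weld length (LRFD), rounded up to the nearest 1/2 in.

Throat t_e = 0.707 × 0.75 = 0.5302 in.
φr_n = 0.75 × 0.6 × 60 × 0.5302 = 14.32 kip/in.
L_req = P_u / φr_n = 194 / 14.32 = 13.55 in total.
Round up → use L = 14 in.

L = 14 in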